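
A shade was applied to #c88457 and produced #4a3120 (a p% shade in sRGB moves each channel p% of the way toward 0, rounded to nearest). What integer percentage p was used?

#c88457 is rgb(200, 132, 87); #4a3120 is rgb(74, 49, 32).
On the R channel (widest range): 74 ≈ 200 + (p/100)(0 − 200), so p ≈ 100×(74 − 200)/(0 − 200) = -12600/-200 = 63.00.
p = 63 reproduces all three channels after rounding.

63%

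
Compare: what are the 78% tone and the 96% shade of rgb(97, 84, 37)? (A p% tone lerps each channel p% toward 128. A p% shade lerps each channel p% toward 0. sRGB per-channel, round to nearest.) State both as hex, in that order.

78% tone:
  R: 97 + 24.18 = 121.18 → 121
  G: 84 + 34.32 = 118.32 → 118
  B: 37 + 0.78×(128−37) = 37 + 70.98 = 107.98 → 108
  → #79766C
96% shade:
  R: 97 − 93.12 = 3.88 → 4
  G: 84 + 0.96×(0−84) = 84 − 80.64 = 3.36 → 3
  B: 37 + 0.96×(0−37) = 37 − 35.52 = 1.48 → 1
  → #040301

#79766C, #040301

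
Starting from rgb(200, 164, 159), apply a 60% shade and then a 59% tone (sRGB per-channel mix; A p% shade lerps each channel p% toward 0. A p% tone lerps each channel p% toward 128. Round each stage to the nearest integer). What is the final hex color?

A 60% shade moves each channel 60% toward 0:
  R: 200 − 120 = 80 → 80
  G: 164 − 98.4 = 65.6 → 66
  B: 159 + 0.6×(0−159) = 159 − 95.4 = 63.6 → 64
After the shade: rgb(80, 66, 64) = #504240.
A 59% tone moves each channel 59% toward 128:
  R: 80 + 0.59×(128−80) = 80 + 28.32 = 108.32 → 108
  G: 66 + 36.58 = 102.58 → 103
  B: 64 + 37.76 = 101.76 → 102
rgb(108, 103, 102) = #6C6766.

#6C6766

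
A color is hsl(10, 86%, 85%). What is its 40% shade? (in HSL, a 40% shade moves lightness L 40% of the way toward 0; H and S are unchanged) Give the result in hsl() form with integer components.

L moves 40% from 85 toward 0: 85 − 34 = 51 → 51.
H and S are unchanged.

hsl(10, 86%, 51%)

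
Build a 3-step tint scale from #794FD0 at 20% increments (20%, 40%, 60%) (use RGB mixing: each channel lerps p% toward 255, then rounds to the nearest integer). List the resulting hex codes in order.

#9472D9, #AF95E3, #C9B9EC

#794FD0 is rgb(121, 79, 208).
20%: (121 + 26.8 = 147.8→148, 79 + 35.2 = 114.2→114, 208 + 9.4 = 217.4→217) → #9472D9
40%: (121 + 53.6 = 174.6→175, 79 + 70.4 = 149.4→149, 208 + 18.8 = 226.8→227) → #AF95E3
60%: (121 + 80.4 = 201.4→201, 79 + 105.6 = 184.6→185, 208 + 28.2 = 236.2→236) → #C9B9EC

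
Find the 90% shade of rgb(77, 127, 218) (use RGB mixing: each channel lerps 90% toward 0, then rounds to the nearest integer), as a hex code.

A 90% shade moves each channel 90% toward 0:
  R: 77 − 69.3 = 7.7 → 8
  G: 127 + 0.9×(0−127) = 127 − 114.3 = 12.7 → 13
  B: 218 − 196.2 = 21.8 → 22
rgb(8, 13, 22) = #080D16.

#080D16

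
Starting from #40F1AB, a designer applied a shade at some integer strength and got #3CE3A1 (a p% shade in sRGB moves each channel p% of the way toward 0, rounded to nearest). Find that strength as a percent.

6%

#40F1AB is rgb(64, 241, 171); #3CE3A1 is rgb(60, 227, 161).
On the G channel (widest range): 227 ≈ 241 + (p/100)(0 − 241), so p ≈ 100×(227 − 241)/(0 − 241) = -1400/-241 = 5.81.
p = 6 reproduces all three channels after rounding.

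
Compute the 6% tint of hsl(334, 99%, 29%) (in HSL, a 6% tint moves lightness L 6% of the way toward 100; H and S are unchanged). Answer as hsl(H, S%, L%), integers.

hsl(334, 99%, 33%)

L moves 6% from 29 toward 100: 29 + 4.26 = 33.26 → 33.
H and S are unchanged.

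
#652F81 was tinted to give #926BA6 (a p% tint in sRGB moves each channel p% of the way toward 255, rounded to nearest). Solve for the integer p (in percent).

#652F81 is rgb(101, 47, 129); #926BA6 is rgb(146, 107, 166).
On the G channel (widest range): 107 ≈ 47 + (p/100)(255 − 47), so p ≈ 100×(107 − 47)/(255 − 47) = 6000/208 = 28.85.
p = 29 reproduces all three channels after rounding.

29%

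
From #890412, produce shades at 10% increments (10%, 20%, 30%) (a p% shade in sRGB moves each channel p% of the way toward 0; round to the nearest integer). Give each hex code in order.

#890412 is rgb(137, 4, 18).
10%: (137 − 13.7 = 123.3→123, 4→4, 18 − 1.8 = 16.2→16) → #7b0410
20%: (137 − 27.4 = 109.6→110, 4 − 0.8 = 3.2→3, 18 − 3.6 = 14.4→14) → #6e030e
30%: (137 − 41.1 = 95.9→96, 4 − 1.2 = 2.8→3, 18 − 5.4 = 12.6→13) → #60030d

#7b0410, #6e030e, #60030d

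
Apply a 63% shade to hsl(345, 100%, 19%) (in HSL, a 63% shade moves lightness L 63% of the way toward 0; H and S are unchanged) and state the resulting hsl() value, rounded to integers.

hsl(345, 100%, 7%)

L moves 63% from 19 toward 0: 19 − 11.97 = 7.03 → 7.
H and S are unchanged.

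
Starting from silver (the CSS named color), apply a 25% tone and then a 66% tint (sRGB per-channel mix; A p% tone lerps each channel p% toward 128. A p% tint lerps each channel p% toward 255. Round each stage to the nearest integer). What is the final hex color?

#E4E4E4

CSS silver is rgb(192, 192, 192).
Per channel, c → c + 0.25(128 − c):
  R: 192 + 0.25×(128−192) = 192 − 16 = 176 → 176
  G: 192 + 0.25×(128−192) = 192 − 16 = 176 → 176
  B: 192 + 0.25×(128−192) = 192 − 16 = 176 → 176
After the tone: rgb(176, 176, 176) = #B0B0B0.
Per channel, c → c + 0.66(255 − c):
  R: 176 + 52.14 = 228.14 → 228
  G: 176 + 0.66×(255−176) = 176 + 52.14 = 228.14 → 228
  B: 176 + 0.66×(255−176) = 176 + 52.14 = 228.14 → 228
rgb(228, 228, 228) = #E4E4E4.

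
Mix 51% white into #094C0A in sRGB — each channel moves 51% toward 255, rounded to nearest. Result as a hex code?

#86A787

#094C0A is rgb(9, 76, 10).
A 51% tint moves each channel 51% toward 255:
  R: 9 + 0.51×(255−9) = 9 + 125.46 = 134.46 → 134
  G: 76 + 91.29 = 167.29 → 167
  B: 10 + 0.51×(255−10) = 10 + 124.95 = 134.95 → 135
rgb(134, 167, 135) = #86A787.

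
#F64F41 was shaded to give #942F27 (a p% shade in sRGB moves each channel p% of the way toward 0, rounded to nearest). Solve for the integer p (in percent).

40%

#F64F41 is rgb(246, 79, 65); #942F27 is rgb(148, 47, 39).
On the R channel (widest range): 148 ≈ 246 + (p/100)(0 − 246), so p ≈ 100×(148 − 246)/(0 − 246) = -9800/-246 = 39.84.
p = 40 reproduces all three channels after rounding.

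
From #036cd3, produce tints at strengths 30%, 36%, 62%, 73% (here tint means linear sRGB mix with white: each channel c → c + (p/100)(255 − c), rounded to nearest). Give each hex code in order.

#4f98e0, #5ea1e3, #9fc7ee, #bbd7f3

#036cd3 is rgb(3, 108, 211).
30%: (3 + 75.6 = 78.6→79, 108 + 44.1 = 152.1→152, 211 + 13.2 = 224.2→224) → #4f98e0
36%: (3 + 90.72 = 93.72→94, 108 + 52.92 = 160.92→161, 211 + 15.84 = 226.84→227) → #5ea1e3
62%: (3 + 156.24 = 159.24→159, 108 + 91.14 = 199.14→199, 211 + 27.28 = 238.28→238) → #9fc7ee
73%: (3 + 183.96 = 186.96→187, 108 + 107.31 = 215.31→215, 211 + 32.12 = 243.12→243) → #bbd7f3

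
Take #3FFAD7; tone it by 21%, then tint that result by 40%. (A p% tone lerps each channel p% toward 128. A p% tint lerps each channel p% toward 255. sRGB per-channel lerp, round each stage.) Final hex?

#3FFAD7 is rgb(63, 250, 215).
A 21% tone moves each channel 21% toward 128:
  R: 63 + 13.65 = 76.65 → 77
  G: 250 + 0.21×(128−250) = 250 − 25.62 = 224.38 → 224
  B: 215 − 18.27 = 196.73 → 197
After the tone: rgb(77, 224, 197) = #4DE0C5.
Per channel, c → c + 0.4(255 − c):
  R: 77 + 0.4×(255−77) = 77 + 71.2 = 148.2 → 148
  G: 224 + 0.4×(255−224) = 224 + 12.4 = 236.4 → 236
  B: 197 + 23.2 = 220.2 → 220
rgb(148, 236, 220) = #94ECDC.

#94ECDC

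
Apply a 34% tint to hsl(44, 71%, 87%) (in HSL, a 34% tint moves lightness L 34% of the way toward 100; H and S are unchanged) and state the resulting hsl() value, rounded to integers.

L moves 34% from 87 toward 100: 87 + 4.42 = 91.42 → 91.
H and S are unchanged.

hsl(44, 71%, 91%)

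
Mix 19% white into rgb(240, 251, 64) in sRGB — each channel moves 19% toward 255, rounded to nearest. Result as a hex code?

Per channel, c → c + 0.19(255 − c):
  R: 240 + 0.19×(255−240) = 240 + 2.85 = 242.85 → 243
  G: 251 + 0.19×(255−251) = 251 + 0.76 = 251.76 → 252
  B: 64 + 0.19×(255−64) = 64 + 36.29 = 100.29 → 100
rgb(243, 252, 100) = #F3FC64.

#F3FC64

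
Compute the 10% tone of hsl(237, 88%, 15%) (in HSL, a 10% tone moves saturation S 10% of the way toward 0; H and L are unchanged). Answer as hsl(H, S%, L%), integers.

S moves 10% from 88 toward 0: 88 − 8.8 = 79.2 → 79.
H and L are unchanged.

hsl(237, 79%, 15%)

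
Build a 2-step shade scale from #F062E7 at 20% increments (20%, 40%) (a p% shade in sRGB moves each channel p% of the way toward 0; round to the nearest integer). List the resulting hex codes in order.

#C04EB9, #903B8B

#F062E7 is rgb(240, 98, 231).
20%: (240 − 48 = 192→192, 98 − 19.6 = 78.4→78, 231 − 46.2 = 184.8→185) → #C04EB9
40%: (240 − 96 = 144→144, 98 − 39.2 = 58.8→59, 231 − 92.4 = 138.6→139) → #903B8B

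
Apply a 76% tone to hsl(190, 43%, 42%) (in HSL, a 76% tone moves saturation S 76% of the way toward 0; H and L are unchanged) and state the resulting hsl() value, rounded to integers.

S moves 76% from 43 toward 0: 43 − 32.68 = 10.32 → 10.
H and L are unchanged.

hsl(190, 10%, 42%)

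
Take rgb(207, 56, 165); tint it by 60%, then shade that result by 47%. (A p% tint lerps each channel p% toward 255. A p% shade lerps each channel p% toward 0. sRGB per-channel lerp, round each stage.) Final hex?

Lerp each channel 60% toward 255:
  R: 207 + 0.6×(255−207) = 207 + 28.8 = 235.8 → 236
  G: 56 + 0.6×(255−56) = 56 + 119.4 = 175.4 → 175
  B: 165 + 0.6×(255−165) = 165 + 54 = 219 → 219
After the tint: rgb(236, 175, 219) = #ecafdb.
Per channel, c → c + 0.47(0 − c):
  R: 236 + 0.47×(0−236) = 236 − 110.92 = 125.08 → 125
  G: 175 + 0.47×(0−175) = 175 − 82.25 = 92.75 → 93
  B: 219 + 0.47×(0−219) = 219 − 102.93 = 116.07 → 116
rgb(125, 93, 116) = #7d5d74.

#7d5d74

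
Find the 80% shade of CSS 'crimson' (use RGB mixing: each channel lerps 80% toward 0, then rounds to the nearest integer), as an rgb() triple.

CSS crimson is rgb(220, 20, 60).
Lerp each channel 80% toward 0:
  R: 220 + 0.8×(0−220) = 220 − 176 = 44 → 44
  G: 20 + 0.8×(0−20) = 20 − 16 = 4 → 4
  B: 60 + 0.8×(0−60) = 60 − 48 = 12 → 12

rgb(44, 4, 12)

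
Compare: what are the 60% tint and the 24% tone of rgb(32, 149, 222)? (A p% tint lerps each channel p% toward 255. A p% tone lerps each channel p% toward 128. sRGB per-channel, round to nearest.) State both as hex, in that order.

#A6D5F2, #3790C7

60% tint:
  R: 32 + 0.6×(255−32) = 32 + 133.8 = 165.8 → 166
  G: 149 + 0.6×(255−149) = 149 + 63.6 = 212.6 → 213
  B: 222 + 0.6×(255−222) = 222 + 19.8 = 241.8 → 242
  → #A6D5F2
24% tone:
  R: 32 + 23.04 = 55.04 → 55
  G: 149 − 5.04 = 143.96 → 144
  B: 222 − 22.56 = 199.44 → 199
  → #3790C7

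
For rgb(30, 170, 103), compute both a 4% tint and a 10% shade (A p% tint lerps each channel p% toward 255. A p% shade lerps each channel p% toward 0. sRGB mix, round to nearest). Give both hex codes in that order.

#27ad6d, #1b995d

4% tint:
  R: 30 + 9 = 39 → 39
  G: 170 + 0.04×(255−170) = 170 + 3.4 = 173.4 → 173
  B: 103 + 6.08 = 109.08 → 109
  → #27ad6d
10% shade:
  R: 30 + 0.1×(0−30) = 30 − 3 = 27 → 27
  G: 170 + 0.1×(0−170) = 170 − 17 = 153 → 153
  B: 103 − 10.3 = 92.7 → 93
  → #1b995d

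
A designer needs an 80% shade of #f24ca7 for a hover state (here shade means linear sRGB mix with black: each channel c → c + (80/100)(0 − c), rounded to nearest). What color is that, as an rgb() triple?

#f24ca7 is rgb(242, 76, 167).
Per channel, c → c + 0.8(0 − c):
  R: 242 + 0.8×(0−242) = 242 − 193.6 = 48.4 → 48
  G: 76 + 0.8×(0−76) = 76 − 60.8 = 15.2 → 15
  B: 167 + 0.8×(0−167) = 167 − 133.6 = 33.4 → 33

rgb(48, 15, 33)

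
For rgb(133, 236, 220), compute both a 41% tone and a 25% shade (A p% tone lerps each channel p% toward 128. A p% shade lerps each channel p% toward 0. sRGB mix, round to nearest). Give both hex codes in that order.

41% tone:
  R: 133 + 0.41×(128−133) = 133 − 2.05 = 130.95 → 131
  G: 236 + 0.41×(128−236) = 236 − 44.28 = 191.72 → 192
  B: 220 − 37.72 = 182.28 → 182
  → #83C0B6
25% shade:
  R: 133 + 0.25×(0−133) = 133 − 33.25 = 99.75 → 100
  G: 236 + 0.25×(0−236) = 236 − 59 = 177 → 177
  B: 220 + 0.25×(0−220) = 220 − 55 = 165 → 165
  → #64B1A5

#83C0B6, #64B1A5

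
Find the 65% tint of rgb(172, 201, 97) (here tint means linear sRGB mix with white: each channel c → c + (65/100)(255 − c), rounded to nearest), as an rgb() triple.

rgb(226, 236, 200)

Per channel, c → c + 0.65(255 − c):
  R: 172 + 53.95 = 225.95 → 226
  G: 201 + 35.1 = 236.1 → 236
  B: 97 + 0.65×(255−97) = 97 + 102.7 = 199.7 → 200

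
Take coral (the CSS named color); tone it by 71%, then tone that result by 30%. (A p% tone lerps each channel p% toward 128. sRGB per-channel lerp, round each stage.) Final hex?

#9A8076

CSS coral is rgb(255, 127, 80).
Lerp each channel 71% toward 128:
  R: 255 − 90.17 = 164.83 → 165
  G: 127 + 0.71×(128−127) = 127 + 0.71 = 127.71 → 128
  B: 80 + 0.71×(128−80) = 80 + 34.08 = 114.08 → 114
After the tone: rgb(165, 128, 114) = #A58072.
A 30% tone moves each channel 30% toward 128:
  R: 165 + 0.3×(128−165) = 165 − 11.1 = 153.9 → 154
  G: 128 + 0.3×(128−128) = 128 + 0 = 128 → 128
  B: 114 + 0.3×(128−114) = 114 + 4.2 = 118.2 → 118
rgb(154, 128, 118) = #9A8076.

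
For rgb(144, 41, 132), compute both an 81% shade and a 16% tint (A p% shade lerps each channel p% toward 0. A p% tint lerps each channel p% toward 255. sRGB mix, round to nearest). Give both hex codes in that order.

#1B0819, #A24B98

81% shade:
  R: 144 − 116.64 = 27.36 → 27
  G: 41 − 33.21 = 7.79 → 8
  B: 132 − 106.92 = 25.08 → 25
  → #1B0819
16% tint:
  R: 144 + 0.16×(255−144) = 144 + 17.76 = 161.76 → 162
  G: 41 + 0.16×(255−41) = 41 + 34.24 = 75.24 → 75
  B: 132 + 0.16×(255−132) = 132 + 19.68 = 151.68 → 152
  → #A24B98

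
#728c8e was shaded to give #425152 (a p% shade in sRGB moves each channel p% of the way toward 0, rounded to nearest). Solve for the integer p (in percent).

42%

#728c8e is rgb(114, 140, 142); #425152 is rgb(66, 81, 82).
On the B channel (widest range): 82 ≈ 142 + (p/100)(0 − 142), so p ≈ 100×(82 − 142)/(0 − 142) = -6000/-142 = 42.25.
p = 42 reproduces all three channels after rounding.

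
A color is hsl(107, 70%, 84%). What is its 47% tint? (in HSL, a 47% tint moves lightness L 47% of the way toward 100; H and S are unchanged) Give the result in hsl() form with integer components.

hsl(107, 70%, 92%)

L moves 47% from 84 toward 100: 84 + 7.52 = 91.52 → 92.
H and S are unchanged.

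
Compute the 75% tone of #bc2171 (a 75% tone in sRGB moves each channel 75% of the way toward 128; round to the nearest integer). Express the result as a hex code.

#8f687c

#bc2171 is rgb(188, 33, 113).
A 75% tone moves each channel 75% toward 128:
  R: 188 − 45 = 143 → 143
  G: 33 + 0.75×(128−33) = 33 + 71.25 = 104.25 → 104
  B: 113 + 0.75×(128−113) = 113 + 11.25 = 124.25 → 124
rgb(143, 104, 124) = #8f687c.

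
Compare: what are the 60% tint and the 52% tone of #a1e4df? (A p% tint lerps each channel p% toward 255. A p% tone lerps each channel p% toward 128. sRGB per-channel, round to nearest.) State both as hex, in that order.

#d9f4f2, #90b0ae

#a1e4df is rgb(161, 228, 223).
60% tint:
  R: 161 + 0.6×(255−161) = 161 + 56.4 = 217.4 → 217
  G: 228 + 0.6×(255−228) = 228 + 16.2 = 244.2 → 244
  B: 223 + 19.2 = 242.2 → 242
  → #d9f4f2
52% tone:
  R: 161 − 17.16 = 143.84 → 144
  G: 228 − 52 = 176 → 176
  B: 223 + 0.52×(128−223) = 223 − 49.4 = 173.6 → 174
  → #90b0ae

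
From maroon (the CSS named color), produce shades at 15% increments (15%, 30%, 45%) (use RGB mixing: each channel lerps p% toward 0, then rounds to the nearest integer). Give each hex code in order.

#6D0000, #5A0000, #460000

CSS maroon is rgb(128, 0, 0).
15%: (128 − 19.2 = 108.8→109, 0→0, 0→0) → #6D0000
30%: (128 − 38.4 = 89.6→90, 0→0, 0→0) → #5A0000
45%: (128 − 57.6 = 70.4→70, 0→0, 0→0) → #460000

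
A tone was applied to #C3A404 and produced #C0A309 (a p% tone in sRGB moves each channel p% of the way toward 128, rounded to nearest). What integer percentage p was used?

4%

#C3A404 is rgb(195, 164, 4); #C0A309 is rgb(192, 163, 9).
On the B channel (widest range): 9 ≈ 4 + (p/100)(128 − 4), so p ≈ 100×(9 − 4)/(128 − 4) = 500/124 = 4.03.
p = 4 reproduces all three channels after rounding.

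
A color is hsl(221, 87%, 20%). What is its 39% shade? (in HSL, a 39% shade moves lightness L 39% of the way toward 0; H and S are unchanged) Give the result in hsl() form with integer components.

L moves 39% from 20 toward 0: 20 − 7.8 = 12.2 → 12.
H and S are unchanged.

hsl(221, 87%, 12%)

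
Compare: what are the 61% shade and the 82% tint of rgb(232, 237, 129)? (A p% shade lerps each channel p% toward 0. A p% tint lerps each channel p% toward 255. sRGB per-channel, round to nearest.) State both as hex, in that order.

#5A5C32, #FBFCE8

61% shade:
  R: 232 + 0.61×(0−232) = 232 − 141.52 = 90.48 → 90
  G: 237 + 0.61×(0−237) = 237 − 144.57 = 92.43 → 92
  B: 129 − 78.69 = 50.31 → 50
  → #5A5C32
82% tint:
  R: 232 + 18.86 = 250.86 → 251
  G: 237 + 0.82×(255−237) = 237 + 14.76 = 251.76 → 252
  B: 129 + 103.32 = 232.32 → 232
  → #FBFCE8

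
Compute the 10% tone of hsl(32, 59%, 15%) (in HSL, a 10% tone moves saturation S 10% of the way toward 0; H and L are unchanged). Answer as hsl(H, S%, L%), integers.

S moves 10% from 59 toward 0: 59 − 5.9 = 53.1 → 53.
H and L are unchanged.

hsl(32, 53%, 15%)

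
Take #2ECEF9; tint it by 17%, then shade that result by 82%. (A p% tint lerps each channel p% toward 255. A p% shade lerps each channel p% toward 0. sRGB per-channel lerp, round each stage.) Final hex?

#2ECEF9 is rgb(46, 206, 249).
Lerp each channel 17% toward 255:
  R: 46 + 35.53 = 81.53 → 82
  G: 206 + 0.17×(255−206) = 206 + 8.33 = 214.33 → 214
  B: 249 + 0.17×(255−249) = 249 + 1.02 = 250.02 → 250
After the tint: rgb(82, 214, 250) = #52D6FA.
Per channel, c → c + 0.82(0 − c):
  R: 82 + 0.82×(0−82) = 82 − 67.24 = 14.76 → 15
  G: 214 + 0.82×(0−214) = 214 − 175.48 = 38.52 → 39
  B: 250 − 205 = 45 → 45
rgb(15, 39, 45) = #0F272D.

#0F272D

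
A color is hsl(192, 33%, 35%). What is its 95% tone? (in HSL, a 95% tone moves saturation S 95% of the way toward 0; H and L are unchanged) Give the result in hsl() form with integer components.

S moves 95% from 33 toward 0: 33 − 31.35 = 1.65 → 2.
H and L are unchanged.

hsl(192, 2%, 35%)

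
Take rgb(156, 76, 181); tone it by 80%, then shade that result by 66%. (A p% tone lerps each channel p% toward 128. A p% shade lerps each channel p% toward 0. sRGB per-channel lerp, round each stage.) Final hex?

#2E282F

Per channel, c → c + 0.8(128 − c):
  R: 156 + 0.8×(128−156) = 156 − 22.4 = 133.6 → 134
  G: 76 + 41.6 = 117.6 → 118
  B: 181 + 0.8×(128−181) = 181 − 42.4 = 138.6 → 139
After the tone: rgb(134, 118, 139) = #86768B.
Per channel, c → c + 0.66(0 − c):
  R: 134 − 88.44 = 45.56 → 46
  G: 118 − 77.88 = 40.12 → 40
  B: 139 + 0.66×(0−139) = 139 − 91.74 = 47.26 → 47
rgb(46, 40, 47) = #2E282F.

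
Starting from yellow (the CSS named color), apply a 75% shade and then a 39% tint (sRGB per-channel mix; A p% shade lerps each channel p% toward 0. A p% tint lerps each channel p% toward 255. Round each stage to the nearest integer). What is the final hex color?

#8A8A63

CSS yellow is rgb(255, 255, 0).
Per channel, c → c + 0.75(0 − c):
  R: 255 + 0.75×(0−255) = 255 − 191.25 = 63.75 → 64
  G: 255 + 0.75×(0−255) = 255 − 191.25 = 63.75 → 64
  B: 0 + 0 = 0 → 0
After the shade: rgb(64, 64, 0) = #404000.
A 39% tint moves each channel 39% toward 255:
  R: 64 + 74.49 = 138.49 → 138
  G: 64 + 74.49 = 138.49 → 138
  B: 0 + 0.39×(255−0) = 0 + 99.45 = 99.45 → 99
rgb(138, 138, 99) = #8A8A63.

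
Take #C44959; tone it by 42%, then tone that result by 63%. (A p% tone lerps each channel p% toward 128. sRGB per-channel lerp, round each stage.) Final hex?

#8E7477

#C44959 is rgb(196, 73, 89).
Per channel, c → c + 0.42(128 − c):
  R: 196 + 0.42×(128−196) = 196 − 28.56 = 167.44 → 167
  G: 73 + 0.42×(128−73) = 73 + 23.1 = 96.1 → 96
  B: 89 + 0.42×(128−89) = 89 + 16.38 = 105.38 → 105
After the tone: rgb(167, 96, 105) = #A76069.
A 63% tone moves each channel 63% toward 128:
  R: 167 − 24.57 = 142.43 → 142
  G: 96 + 20.16 = 116.16 → 116
  B: 105 + 14.49 = 119.49 → 119
rgb(142, 116, 119) = #8E7477.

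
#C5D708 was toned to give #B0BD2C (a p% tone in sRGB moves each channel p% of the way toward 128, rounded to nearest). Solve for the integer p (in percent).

#C5D708 is rgb(197, 215, 8); #B0BD2C is rgb(176, 189, 44).
On the B channel (widest range): 44 ≈ 8 + (p/100)(128 − 8), so p ≈ 100×(44 − 8)/(128 − 8) = 3600/120 = 30.00.
p = 30 reproduces all three channels after rounding.

30%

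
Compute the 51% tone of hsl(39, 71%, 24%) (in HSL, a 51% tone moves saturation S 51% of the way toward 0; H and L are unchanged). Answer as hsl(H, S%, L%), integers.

hsl(39, 35%, 24%)

S moves 51% from 71 toward 0: 71 − 36.21 = 34.79 → 35.
H and L are unchanged.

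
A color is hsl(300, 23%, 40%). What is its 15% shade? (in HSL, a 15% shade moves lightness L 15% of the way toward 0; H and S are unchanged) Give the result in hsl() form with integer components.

hsl(300, 23%, 34%)

L moves 15% from 40 toward 0: 40 − 6 = 34 → 34.
H and S are unchanged.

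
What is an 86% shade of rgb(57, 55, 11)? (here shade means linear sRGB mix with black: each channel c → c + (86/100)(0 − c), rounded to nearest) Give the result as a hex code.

#080802

Lerp each channel 86% toward 0:
  R: 57 + 0.86×(0−57) = 57 − 49.02 = 7.98 → 8
  G: 55 + 0.86×(0−55) = 55 − 47.3 = 7.7 → 8
  B: 11 + 0.86×(0−11) = 11 − 9.46 = 1.54 → 2
rgb(8, 8, 2) = #080802.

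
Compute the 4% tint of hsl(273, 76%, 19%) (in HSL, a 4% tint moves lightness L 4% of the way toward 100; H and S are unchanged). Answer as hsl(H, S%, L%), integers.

L moves 4% from 19 toward 100: 19 + 3.24 = 22.24 → 22.
H and S are unchanged.

hsl(273, 76%, 22%)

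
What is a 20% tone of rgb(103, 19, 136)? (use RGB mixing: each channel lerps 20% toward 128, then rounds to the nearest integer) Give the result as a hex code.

Per channel, c → c + 0.2(128 − c):
  R: 103 + 5 = 108 → 108
  G: 19 + 0.2×(128−19) = 19 + 21.8 = 40.8 → 41
  B: 136 + 0.2×(128−136) = 136 − 1.6 = 134.4 → 134
rgb(108, 41, 134) = #6c2986.

#6c2986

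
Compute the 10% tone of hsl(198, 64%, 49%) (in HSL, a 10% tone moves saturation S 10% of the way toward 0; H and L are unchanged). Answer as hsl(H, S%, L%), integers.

hsl(198, 58%, 49%)

S moves 10% from 64 toward 0: 64 − 6.4 = 57.6 → 58.
H and L are unchanged.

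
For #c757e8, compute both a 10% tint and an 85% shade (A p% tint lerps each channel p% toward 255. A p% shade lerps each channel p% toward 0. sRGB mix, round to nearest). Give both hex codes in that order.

#cd68ea, #1e0d23

#c757e8 is rgb(199, 87, 232).
10% tint:
  R: 199 + 0.1×(255−199) = 199 + 5.6 = 204.6 → 205
  G: 87 + 0.1×(255−87) = 87 + 16.8 = 103.8 → 104
  B: 232 + 2.3 = 234.3 → 234
  → #cd68ea
85% shade:
  R: 199 + 0.85×(0−199) = 199 − 169.15 = 29.85 → 30
  G: 87 + 0.85×(0−87) = 87 − 73.95 = 13.05 → 13
  B: 232 + 0.85×(0−232) = 232 − 197.2 = 34.8 → 35
  → #1e0d23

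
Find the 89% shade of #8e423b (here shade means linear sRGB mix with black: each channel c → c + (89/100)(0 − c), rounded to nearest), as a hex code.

#100706

#8e423b is rgb(142, 66, 59).
Lerp each channel 89% toward 0:
  R: 142 + 0.89×(0−142) = 142 − 126.38 = 15.62 → 16
  G: 66 + 0.89×(0−66) = 66 − 58.74 = 7.26 → 7
  B: 59 + 0.89×(0−59) = 59 − 52.51 = 6.49 → 6
rgb(16, 7, 6) = #100706.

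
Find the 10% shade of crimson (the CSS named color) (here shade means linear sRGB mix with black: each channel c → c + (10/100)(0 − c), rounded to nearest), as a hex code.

#C61236

CSS crimson is rgb(220, 20, 60).
Per channel, c → c + 0.1(0 − c):
  R: 220 + 0.1×(0−220) = 220 − 22 = 198 → 198
  G: 20 − 2 = 18 → 18
  B: 60 + 0.1×(0−60) = 60 − 6 = 54 → 54
rgb(198, 18, 54) = #C61236.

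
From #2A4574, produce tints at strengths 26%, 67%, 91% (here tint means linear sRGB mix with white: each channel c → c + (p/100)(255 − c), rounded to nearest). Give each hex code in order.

#2A4574 is rgb(42, 69, 116).
26%: (42 + 55.38 = 97.38→97, 69 + 48.36 = 117.36→117, 116 + 36.14 = 152.14→152) → #617598
67%: (42 + 142.71 = 184.71→185, 69 + 124.62 = 193.62→194, 116 + 93.13 = 209.13→209) → #B9C2D1
91%: (42 + 193.83 = 235.83→236, 69 + 169.26 = 238.26→238, 116 + 126.49 = 242.49→242) → #ECEEF2

#617598, #B9C2D1, #ECEEF2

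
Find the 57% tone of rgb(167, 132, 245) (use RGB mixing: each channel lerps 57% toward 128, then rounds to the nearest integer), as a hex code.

Per channel, c → c + 0.57(128 − c):
  R: 167 − 22.23 = 144.77 → 145
  G: 132 − 2.28 = 129.72 → 130
  B: 245 − 66.69 = 178.31 → 178
rgb(145, 130, 178) = #9182b2.

#9182b2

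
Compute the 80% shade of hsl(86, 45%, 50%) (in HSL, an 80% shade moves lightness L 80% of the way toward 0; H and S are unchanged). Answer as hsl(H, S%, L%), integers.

L moves 80% from 50 toward 0: 50 − 40 = 10 → 10.
H and S are unchanged.

hsl(86, 45%, 10%)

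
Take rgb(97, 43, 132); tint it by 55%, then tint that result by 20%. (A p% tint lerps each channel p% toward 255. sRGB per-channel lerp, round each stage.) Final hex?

Per channel, c → c + 0.55(255 − c):
  R: 97 + 86.9 = 183.9 → 184
  G: 43 + 0.55×(255−43) = 43 + 116.6 = 159.6 → 160
  B: 132 + 67.65 = 199.65 → 200
After the tint: rgb(184, 160, 200) = #b8a0c8.
Per channel, c → c + 0.2(255 − c):
  R: 184 + 14.2 = 198.2 → 198
  G: 160 + 0.2×(255−160) = 160 + 19 = 179 → 179
  B: 200 + 0.2×(255−200) = 200 + 11 = 211 → 211
rgb(198, 179, 211) = #c6b3d3.

#c6b3d3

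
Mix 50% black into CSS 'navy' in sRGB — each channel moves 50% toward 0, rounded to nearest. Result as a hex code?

#000040

CSS navy is rgb(0, 0, 128).
Lerp each channel 50% toward 0:
  R: 0 + 0.5×(0−0) = 0 + 0 = 0 → 0
  G: 0 + 0.5×(0−0) = 0 + 0 = 0 → 0
  B: 128 + 0.5×(0−128) = 128 − 64 = 64 → 64
rgb(0, 0, 64) = #000040.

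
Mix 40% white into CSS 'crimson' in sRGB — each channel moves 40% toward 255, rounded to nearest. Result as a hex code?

CSS crimson is rgb(220, 20, 60).
A 40% tint moves each channel 40% toward 255:
  R: 220 + 14 = 234 → 234
  G: 20 + 94 = 114 → 114
  B: 60 + 0.4×(255−60) = 60 + 78 = 138 → 138
rgb(234, 114, 138) = #EA728A.

#EA728A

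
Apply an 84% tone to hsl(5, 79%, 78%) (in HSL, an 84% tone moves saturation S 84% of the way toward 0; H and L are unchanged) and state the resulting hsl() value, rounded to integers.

S moves 84% from 79 toward 0: 79 − 66.36 = 12.64 → 13.
H and L are unchanged.

hsl(5, 13%, 78%)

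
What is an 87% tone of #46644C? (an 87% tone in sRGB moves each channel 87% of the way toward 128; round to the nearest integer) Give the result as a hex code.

#46644C is rgb(70, 100, 76).
Per channel, c → c + 0.87(128 − c):
  R: 70 + 0.87×(128−70) = 70 + 50.46 = 120.46 → 120
  G: 100 + 0.87×(128−100) = 100 + 24.36 = 124.36 → 124
  B: 76 + 0.87×(128−76) = 76 + 45.24 = 121.24 → 121
rgb(120, 124, 121) = #787C79.

#787C79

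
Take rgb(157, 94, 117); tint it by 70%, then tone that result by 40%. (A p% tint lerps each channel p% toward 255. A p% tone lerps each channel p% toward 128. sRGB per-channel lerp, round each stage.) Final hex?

Lerp each channel 70% toward 255:
  R: 157 + 0.7×(255−157) = 157 + 68.6 = 225.6 → 226
  G: 94 + 0.7×(255−94) = 94 + 112.7 = 206.7 → 207
  B: 117 + 96.6 = 213.6 → 214
After the tint: rgb(226, 207, 214) = #E2CFD6.
Per channel, c → c + 0.4(128 − c):
  R: 226 + 0.4×(128−226) = 226 − 39.2 = 186.8 → 187
  G: 207 + 0.4×(128−207) = 207 − 31.6 = 175.4 → 175
  B: 214 + 0.4×(128−214) = 214 − 34.4 = 179.6 → 180
rgb(187, 175, 180) = #BBAFB4.

#BBAFB4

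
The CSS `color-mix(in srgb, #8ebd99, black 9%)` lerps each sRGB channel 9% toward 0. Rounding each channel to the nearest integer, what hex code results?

#81ac8b

#8ebd99 is rgb(142, 189, 153).
Per channel, c → c + 0.09(0 − c):
  R: 142 − 12.78 = 129.22 → 129
  G: 189 − 17.01 = 171.99 → 172
  B: 153 + 0.09×(0−153) = 153 − 13.77 = 139.23 → 139
rgb(129, 172, 139) = #81ac8b.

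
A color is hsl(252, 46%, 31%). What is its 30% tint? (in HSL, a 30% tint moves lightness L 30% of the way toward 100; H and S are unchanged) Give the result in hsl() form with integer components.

hsl(252, 46%, 52%)

L moves 30% from 31 toward 100: 31 + 20.7 = 51.7 → 52.
H and S are unchanged.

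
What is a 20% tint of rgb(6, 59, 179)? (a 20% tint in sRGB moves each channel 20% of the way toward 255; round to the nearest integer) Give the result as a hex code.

Lerp each channel 20% toward 255:
  R: 6 + 0.2×(255−6) = 6 + 49.8 = 55.8 → 56
  G: 59 + 0.2×(255−59) = 59 + 39.2 = 98.2 → 98
  B: 179 + 0.2×(255−179) = 179 + 15.2 = 194.2 → 194
rgb(56, 98, 194) = #3862c2.

#3862c2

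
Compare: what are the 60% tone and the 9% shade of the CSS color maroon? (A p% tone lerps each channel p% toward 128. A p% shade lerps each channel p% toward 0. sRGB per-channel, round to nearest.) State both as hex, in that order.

CSS maroon is rgb(128, 0, 0).
60% tone:
  R: 128 + 0 = 128 → 128
  G: 0 + 0.6×(128−0) = 0 + 76.8 = 76.8 → 77
  B: 0 + 0.6×(128−0) = 0 + 76.8 = 76.8 → 77
  → #804D4D
9% shade:
  R: 128 − 11.52 = 116.48 → 116
  G: 0 + 0.09×(0−0) = 0 + 0 = 0 → 0
  B: 0 + 0.09×(0−0) = 0 + 0 = 0 → 0
  → #740000

#804D4D, #740000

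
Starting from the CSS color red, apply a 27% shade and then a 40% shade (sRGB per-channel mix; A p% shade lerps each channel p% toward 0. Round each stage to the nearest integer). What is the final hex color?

#700000

CSS red is rgb(255, 0, 0).
Lerp each channel 27% toward 0:
  R: 255 − 68.85 = 186.15 → 186
  G: 0 + 0.27×(0−0) = 0 + 0 = 0 → 0
  B: 0 + 0.27×(0−0) = 0 + 0 = 0 → 0
After the shade: rgb(186, 0, 0) = #BA0000.
A 40% shade moves each channel 40% toward 0:
  R: 186 + 0.4×(0−186) = 186 − 74.4 = 111.6 → 112
  G: 0 + 0.4×(0−0) = 0 + 0 = 0 → 0
  B: 0 + 0.4×(0−0) = 0 + 0 = 0 → 0
rgb(112, 0, 0) = #700000.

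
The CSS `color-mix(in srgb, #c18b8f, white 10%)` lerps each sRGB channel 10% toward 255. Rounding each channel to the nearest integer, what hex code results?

#c7979a

#c18b8f is rgb(193, 139, 143).
Lerp each channel 10% toward 255:
  R: 193 + 6.2 = 199.2 → 199
  G: 139 + 11.6 = 150.6 → 151
  B: 143 + 11.2 = 154.2 → 154
rgb(199, 151, 154) = #c7979a.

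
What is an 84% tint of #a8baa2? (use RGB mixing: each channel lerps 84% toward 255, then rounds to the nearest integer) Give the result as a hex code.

#f1f4f0

#a8baa2 is rgb(168, 186, 162).
Per channel, c → c + 0.84(255 − c):
  R: 168 + 0.84×(255−168) = 168 + 73.08 = 241.08 → 241
  G: 186 + 0.84×(255−186) = 186 + 57.96 = 243.96 → 244
  B: 162 + 78.12 = 240.12 → 240
rgb(241, 244, 240) = #f1f4f0.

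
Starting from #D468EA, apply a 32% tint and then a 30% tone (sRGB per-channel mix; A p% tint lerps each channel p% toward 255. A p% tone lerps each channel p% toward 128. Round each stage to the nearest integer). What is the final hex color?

#C591CF

#D468EA is rgb(212, 104, 234).
Per channel, c → c + 0.32(255 − c):
  R: 212 + 0.32×(255−212) = 212 + 13.76 = 225.76 → 226
  G: 104 + 0.32×(255−104) = 104 + 48.32 = 152.32 → 152
  B: 234 + 0.32×(255−234) = 234 + 6.72 = 240.72 → 241
After the tint: rgb(226, 152, 241) = #E298F1.
Lerp each channel 30% toward 128:
  R: 226 + 0.3×(128−226) = 226 − 29.4 = 196.6 → 197
  G: 152 − 7.2 = 144.8 → 145
  B: 241 + 0.3×(128−241) = 241 − 33.9 = 207.1 → 207
rgb(197, 145, 207) = #C591CF.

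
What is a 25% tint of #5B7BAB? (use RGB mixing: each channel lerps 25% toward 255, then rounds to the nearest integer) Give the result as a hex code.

#5B7BAB is rgb(91, 123, 171).
Lerp each channel 25% toward 255:
  R: 91 + 41 = 132 → 132
  G: 123 + 0.25×(255−123) = 123 + 33 = 156 → 156
  B: 171 + 21 = 192 → 192
rgb(132, 156, 192) = #849CC0.

#849CC0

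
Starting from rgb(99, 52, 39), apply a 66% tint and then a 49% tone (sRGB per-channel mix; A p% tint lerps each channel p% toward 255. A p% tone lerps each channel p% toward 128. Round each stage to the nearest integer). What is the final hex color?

#a69e9c

Lerp each channel 66% toward 255:
  R: 99 + 102.96 = 201.96 → 202
  G: 52 + 0.66×(255−52) = 52 + 133.98 = 185.98 → 186
  B: 39 + 0.66×(255−39) = 39 + 142.56 = 181.56 → 182
After the tint: rgb(202, 186, 182) = #cabab6.
Per channel, c → c + 0.49(128 − c):
  R: 202 − 36.26 = 165.74 → 166
  G: 186 + 0.49×(128−186) = 186 − 28.42 = 157.58 → 158
  B: 182 + 0.49×(128−182) = 182 − 26.46 = 155.54 → 156
rgb(166, 158, 156) = #a69e9c.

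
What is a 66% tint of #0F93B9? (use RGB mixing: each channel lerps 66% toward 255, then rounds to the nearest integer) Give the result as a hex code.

#ADDAE7

#0F93B9 is rgb(15, 147, 185).
A 66% tint moves each channel 66% toward 255:
  R: 15 + 158.4 = 173.4 → 173
  G: 147 + 0.66×(255−147) = 147 + 71.28 = 218.28 → 218
  B: 185 + 46.2 = 231.2 → 231
rgb(173, 218, 231) = #ADDAE7.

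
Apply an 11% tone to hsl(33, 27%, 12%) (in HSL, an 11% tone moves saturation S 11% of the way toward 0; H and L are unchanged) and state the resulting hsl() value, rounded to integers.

hsl(33, 24%, 12%)

S moves 11% from 27 toward 0: 27 − 2.97 = 24.03 → 24.
H and L are unchanged.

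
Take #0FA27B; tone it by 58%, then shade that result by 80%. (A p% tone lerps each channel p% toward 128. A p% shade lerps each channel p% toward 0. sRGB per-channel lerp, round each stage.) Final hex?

#0FA27B is rgb(15, 162, 123).
Per channel, c → c + 0.58(128 − c):
  R: 15 + 0.58×(128−15) = 15 + 65.54 = 80.54 → 81
  G: 162 + 0.58×(128−162) = 162 − 19.72 = 142.28 → 142
  B: 123 + 2.9 = 125.9 → 126
After the tone: rgb(81, 142, 126) = #518E7E.
Per channel, c → c + 0.8(0 − c):
  R: 81 + 0.8×(0−81) = 81 − 64.8 = 16.2 → 16
  G: 142 + 0.8×(0−142) = 142 − 113.6 = 28.4 → 28
  B: 126 − 100.8 = 25.2 → 25
rgb(16, 28, 25) = #101C19.

#101C19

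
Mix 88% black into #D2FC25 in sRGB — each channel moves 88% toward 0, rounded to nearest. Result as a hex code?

#191E04

#D2FC25 is rgb(210, 252, 37).
An 88% shade moves each channel 88% toward 0:
  R: 210 − 184.8 = 25.2 → 25
  G: 252 + 0.88×(0−252) = 252 − 221.76 = 30.24 → 30
  B: 37 + 0.88×(0−37) = 37 − 32.56 = 4.44 → 4
rgb(25, 30, 4) = #191E04.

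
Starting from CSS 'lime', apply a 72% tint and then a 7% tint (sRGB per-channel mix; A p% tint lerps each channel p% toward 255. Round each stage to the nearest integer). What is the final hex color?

CSS lime is rgb(0, 255, 0).
Per channel, c → c + 0.72(255 − c):
  R: 0 + 183.6 = 183.6 → 184
  G: 255 + 0.72×(255−255) = 255 + 0 = 255 → 255
  B: 0 + 0.72×(255−0) = 0 + 183.6 = 183.6 → 184
After the tint: rgb(184, 255, 184) = #B8FFB8.
Lerp each channel 7% toward 255:
  R: 184 + 4.97 = 188.97 → 189
  G: 255 + 0.07×(255−255) = 255 + 0 = 255 → 255
  B: 184 + 4.97 = 188.97 → 189
rgb(189, 255, 189) = #BDFFBD.

#BDFFBD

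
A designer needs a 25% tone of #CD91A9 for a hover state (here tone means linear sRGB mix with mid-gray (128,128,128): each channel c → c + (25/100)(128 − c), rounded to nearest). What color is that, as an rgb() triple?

#CD91A9 is rgb(205, 145, 169).
A 25% tone moves each channel 25% toward 128:
  R: 205 − 19.25 = 185.75 → 186
  G: 145 + 0.25×(128−145) = 145 − 4.25 = 140.75 → 141
  B: 169 + 0.25×(128−169) = 169 − 10.25 = 158.75 → 159

rgb(186, 141, 159)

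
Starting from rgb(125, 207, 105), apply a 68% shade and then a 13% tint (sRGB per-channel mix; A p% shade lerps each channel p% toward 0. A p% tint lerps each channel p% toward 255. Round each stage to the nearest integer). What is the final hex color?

#445B3F

Per channel, c → c + 0.68(0 − c):
  R: 125 − 85 = 40 → 40
  G: 207 − 140.76 = 66.24 → 66
  B: 105 + 0.68×(0−105) = 105 − 71.4 = 33.6 → 34
After the shade: rgb(40, 66, 34) = #284222.
A 13% tint moves each channel 13% toward 255:
  R: 40 + 27.95 = 67.95 → 68
  G: 66 + 0.13×(255−66) = 66 + 24.57 = 90.57 → 91
  B: 34 + 0.13×(255−34) = 34 + 28.73 = 62.73 → 63
rgb(68, 91, 63) = #445B3F.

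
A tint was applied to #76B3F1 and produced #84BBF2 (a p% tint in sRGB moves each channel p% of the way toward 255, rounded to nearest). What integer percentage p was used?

#76B3F1 is rgb(118, 179, 241); #84BBF2 is rgb(132, 187, 242).
On the R channel (widest range): 132 ≈ 118 + (p/100)(255 − 118), so p ≈ 100×(132 − 118)/(255 − 118) = 1400/137 = 10.22.
p = 10 reproduces all three channels after rounding.

10%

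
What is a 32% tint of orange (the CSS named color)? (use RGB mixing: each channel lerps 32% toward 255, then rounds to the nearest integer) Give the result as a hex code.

CSS orange is rgb(255, 165, 0).
A 32% tint moves each channel 32% toward 255:
  R: 255 + 0 = 255 → 255
  G: 165 + 28.8 = 193.8 → 194
  B: 0 + 0.32×(255−0) = 0 + 81.6 = 81.6 → 82
rgb(255, 194, 82) = #FFC252.

#FFC252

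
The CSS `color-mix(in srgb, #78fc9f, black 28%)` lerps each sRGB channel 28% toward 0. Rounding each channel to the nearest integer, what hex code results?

#78fc9f is rgb(120, 252, 159).
Per channel, c → c + 0.28(0 − c):
  R: 120 + 0.28×(0−120) = 120 − 33.6 = 86.4 → 86
  G: 252 − 70.56 = 181.44 → 181
  B: 159 + 0.28×(0−159) = 159 − 44.52 = 114.48 → 114
rgb(86, 181, 114) = #56b572.

#56b572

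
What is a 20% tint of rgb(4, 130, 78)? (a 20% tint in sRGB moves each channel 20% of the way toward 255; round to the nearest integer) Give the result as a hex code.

#369B71

Lerp each channel 20% toward 255:
  R: 4 + 50.2 = 54.2 → 54
  G: 130 + 0.2×(255−130) = 130 + 25 = 155 → 155
  B: 78 + 35.4 = 113.4 → 113
rgb(54, 155, 113) = #369B71.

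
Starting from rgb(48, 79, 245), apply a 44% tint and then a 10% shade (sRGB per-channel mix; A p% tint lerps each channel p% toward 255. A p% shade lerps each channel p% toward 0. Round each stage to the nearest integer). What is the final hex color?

#7D8CE0

Lerp each channel 44% toward 255:
  R: 48 + 91.08 = 139.08 → 139
  G: 79 + 77.44 = 156.44 → 156
  B: 245 + 0.44×(255−245) = 245 + 4.4 = 249.4 → 249
After the tint: rgb(139, 156, 249) = #8B9CF9.
Lerp each channel 10% toward 0:
  R: 139 + 0.1×(0−139) = 139 − 13.9 = 125.1 → 125
  G: 156 − 15.6 = 140.4 → 140
  B: 249 − 24.9 = 224.1 → 224
rgb(125, 140, 224) = #7D8CE0.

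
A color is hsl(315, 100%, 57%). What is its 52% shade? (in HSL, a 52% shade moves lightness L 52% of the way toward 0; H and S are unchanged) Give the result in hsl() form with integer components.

L moves 52% from 57 toward 0: 57 − 29.64 = 27.36 → 27.
H and S are unchanged.

hsl(315, 100%, 27%)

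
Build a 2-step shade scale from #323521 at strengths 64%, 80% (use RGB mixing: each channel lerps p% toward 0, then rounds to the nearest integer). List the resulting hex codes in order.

#323521 is rgb(50, 53, 33).
64%: (50 − 32 = 18→18, 53 − 33.92 = 19.08→19, 33 − 21.12 = 11.88→12) → #12130C
80%: (50 − 40 = 10→10, 53 − 42.4 = 10.6→11, 33 − 26.4 = 6.6→7) → #0A0B07

#12130C, #0A0B07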